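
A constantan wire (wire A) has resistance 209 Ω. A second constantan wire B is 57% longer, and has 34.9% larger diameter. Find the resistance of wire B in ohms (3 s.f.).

180 Ω

R ∝ L/d², so R_B/R_A = (1 + 57/100) × (1 + 34.9/100)⁻²
= 1.57 × 0.5495 = 0.8627
R_B = 0.8627 × 209 = 180 Ω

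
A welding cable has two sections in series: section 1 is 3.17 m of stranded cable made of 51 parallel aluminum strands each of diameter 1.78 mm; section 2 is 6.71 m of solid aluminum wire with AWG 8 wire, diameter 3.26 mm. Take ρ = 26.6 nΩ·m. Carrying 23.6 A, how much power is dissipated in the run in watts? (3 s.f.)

12.3 W

ρ = 26.6 nΩ·m = 2.66×10^-8 Ω·m
Section 1: A_strand = π(8.9000e-04)² = 2.488e-06 m²; R₁ = ρL/(N·A_s) = (2.66×10^-8)(3.17)/(51×2.488e-06) = 6.644×10^-4 Ω
Section 2: A = π(3.26/2 mm)² = π(1.6300e-03 m)² = 8.347e-06 m²
R₂ = (2.66×10^-8)(6.71)/(8.347e-06) = 0.02138 Ω
R = R₁ + R₂ = 0.02205 Ω
P = I²R = (23.6)² × 0.02205 = 12.3 W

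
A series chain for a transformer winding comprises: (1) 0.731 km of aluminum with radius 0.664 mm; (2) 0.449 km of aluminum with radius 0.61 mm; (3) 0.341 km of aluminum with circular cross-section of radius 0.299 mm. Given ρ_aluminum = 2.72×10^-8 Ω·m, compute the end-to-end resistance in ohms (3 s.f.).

57.8 Ω

Seg 1: A = πr² = π(6.6400e-04 m)² = 1.385e-06 m²
R_1 = (2.72×10^-8)(731)/(1.385e-06) = 14.35 Ω
Seg 2: A = πr² = π(6.1000e-04 m)² = 1.169e-06 m²
R_2 = (2.72×10^-8)(449)/(1.169e-06) = 10.45 Ω
Seg 3: A = πr² = π(2.9900e-04 m)² = 2.809e-07 m²
R_3 = (2.72×10^-8)(341)/(2.809e-07) = 33.02 Ω
R_total = R_1 + R_2 + R_3 = 57.8 Ω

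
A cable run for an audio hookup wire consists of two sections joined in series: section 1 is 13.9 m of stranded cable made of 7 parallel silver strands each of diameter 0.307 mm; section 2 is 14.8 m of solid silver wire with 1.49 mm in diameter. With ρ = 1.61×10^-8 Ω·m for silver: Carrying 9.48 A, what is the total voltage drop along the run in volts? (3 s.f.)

5.39 V

Section 1: A_strand = π(1.5350e-04)² = 7.402e-08 m²; R₁ = ρL/(N·A_s) = (1.61×10^-8)(13.9)/(7×7.402e-08) = 0.4319 Ω
Section 2: A = π(d/2)² = π(7.4500e-04 m)² = 1.744e-06 m²
R₂ = (1.61×10^-8)(14.8)/(1.744e-06) = 0.1367 Ω
R = R₁ + R₂ = 0.5685 Ω
V = IR = 9.48 × 0.5685 = 5.39 V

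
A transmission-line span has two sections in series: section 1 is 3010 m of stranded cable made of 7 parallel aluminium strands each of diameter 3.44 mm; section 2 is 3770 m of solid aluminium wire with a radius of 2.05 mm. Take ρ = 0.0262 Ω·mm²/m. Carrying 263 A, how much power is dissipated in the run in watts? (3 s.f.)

6.01×10^5 W

ρ = 0.0262 Ω·mm²/m = 2.62×10^-8 Ω·m
Section 1: A_strand = π(1.7200e-03)² = 9.294e-06 m²; R₁ = ρL/(N·A_s) = (2.62×10^-8)(3010)/(7×9.294e-06) = 1.212 Ω
Section 2: A = πr² = π(2.0500e-03 m)² = 1.320e-05 m²
R₂ = (2.62×10^-8)(3770)/(1.320e-05) = 7.481 Ω
R = R₁ + R₂ = 8.694 Ω
P = I²R = (263)² × 8.694 = 6.01×10^5 W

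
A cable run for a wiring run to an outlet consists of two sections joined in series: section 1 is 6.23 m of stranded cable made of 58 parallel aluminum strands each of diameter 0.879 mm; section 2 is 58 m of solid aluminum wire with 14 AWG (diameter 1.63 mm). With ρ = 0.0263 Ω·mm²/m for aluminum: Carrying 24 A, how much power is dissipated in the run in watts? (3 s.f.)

ρ = 0.0263 Ω·mm²/m = 2.63×10^-8 Ω·m
Section 1: A_strand = π(4.3950e-04)² = 6.068e-07 m²; R₁ = ρL/(N·A_s) = (2.63×10^-8)(6.23)/(58×6.068e-07) = 0.004655 Ω
Section 2: A = π(1.63/2 mm)² = π(8.1500e-04 m)² = 2.087e-06 m²
R₂ = (2.63×10^-8)(58)/(2.087e-06) = 0.731 Ω
R = R₁ + R₂ = 0.7357 Ω
P = I²R = (24)² × 0.7357 = 424 W

424 W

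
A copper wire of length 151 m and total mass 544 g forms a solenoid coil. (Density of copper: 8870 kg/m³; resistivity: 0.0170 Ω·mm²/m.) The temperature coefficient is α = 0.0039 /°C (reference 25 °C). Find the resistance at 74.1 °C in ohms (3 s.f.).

7.53 Ω

ρ = 0.0170 Ω·mm²/m = 1.70×10^-8 Ω·m
A = m/(density·L) = 0.544/(8870×151) = 4.0616e-07 m²
R = ρL/A = (1.70×10^-8)(151)/(4.0616e-07) = 6.32 Ω
R(74.1 °C) = 6.32 × (1 + 0.0039×49.1) = 7.53 Ω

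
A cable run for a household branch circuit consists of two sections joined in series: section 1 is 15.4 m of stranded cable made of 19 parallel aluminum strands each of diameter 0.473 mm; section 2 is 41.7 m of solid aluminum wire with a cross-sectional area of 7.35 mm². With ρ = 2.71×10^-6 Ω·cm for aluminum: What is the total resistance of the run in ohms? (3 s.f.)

ρ = 2.71×10^-6 Ω·cm = 2.71×10^-8 Ω·m
Section 1: A_strand = π(2.3650e-04)² = 1.757e-07 m²; R₁ = ρL/(N·A_s) = (2.71×10^-8)(15.4)/(19×1.757e-07) = 0.125 Ω
Section 2: A = 7.35 mm² = 7.350e-06 m²
R₂ = (2.71×10^-8)(41.7)/(7.350e-06) = 0.1538 Ω
R = R₁ + R₂ = 0.279 Ω

0.279 Ω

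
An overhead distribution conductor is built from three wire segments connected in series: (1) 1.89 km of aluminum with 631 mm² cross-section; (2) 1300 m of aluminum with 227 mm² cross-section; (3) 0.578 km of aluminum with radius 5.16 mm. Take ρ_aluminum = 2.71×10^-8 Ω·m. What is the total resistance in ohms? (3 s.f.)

Seg 1: A = 631 mm² = 6.310e-04 m²
R_1 = (2.71×10^-8)(1890)/(6.310e-04) = 0.08117 Ω
Seg 2: A = 227 mm² = 2.270e-04 m²
R_2 = (2.71×10^-8)(1300)/(2.270e-04) = 0.1552 Ω
Seg 3: A = πr² = π(5.1600e-03 m)² = 8.365e-05 m²
R_3 = (2.71×10^-8)(578)/(8.365e-05) = 0.1873 Ω
R_total = R_1 + R_2 + R_3 = 0.424 Ω

0.424 Ω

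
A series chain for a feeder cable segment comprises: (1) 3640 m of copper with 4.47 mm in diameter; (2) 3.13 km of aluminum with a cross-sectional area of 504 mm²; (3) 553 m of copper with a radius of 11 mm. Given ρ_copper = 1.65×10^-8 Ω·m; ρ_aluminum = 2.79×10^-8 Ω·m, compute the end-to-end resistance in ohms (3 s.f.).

Seg 1: A = π(d/2)² = π(2.2350e-03 m)² = 1.569e-05 m²
R_1 = (1.65×10^-8)(3640)/(1.569e-05) = 3.827 Ω
Seg 2: A = 504 mm² = 5.040e-04 m²
R_2 = (2.79×10^-8)(3130)/(5.040e-04) = 0.1733 Ω
Seg 3: A = πr² = π(1.1000e-02 m)² = 3.801e-04 m²
R_3 = (1.65×10^-8)(553)/(3.801e-04) = 0.024 Ω
R_total = R_1 + R_2 + R_3 = 4.02 Ω

4.02 Ω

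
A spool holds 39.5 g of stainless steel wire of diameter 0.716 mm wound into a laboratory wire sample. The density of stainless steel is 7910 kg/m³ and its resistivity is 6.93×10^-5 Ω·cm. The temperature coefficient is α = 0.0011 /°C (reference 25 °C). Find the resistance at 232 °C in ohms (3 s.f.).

ρ = 6.93×10^-5 Ω·cm = 6.93×10^-7 Ω·m
A = π(d/2)² = π(3.5800e-04 m)² = 4.0264e-07 m²
L = m/(density·A) = 0.0395/(7910×4.0264e-07) = 12.4 m
R = ρL/A = (6.93×10^-7)(12.4)/(4.0264e-07) = 21.35 Ω
R(232 °C) = 21.35 × (1 + 0.0011×207) = 26.2 Ω

26.2 Ω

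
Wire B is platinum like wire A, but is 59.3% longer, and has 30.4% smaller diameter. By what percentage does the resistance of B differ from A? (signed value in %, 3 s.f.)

229%

R ∝ L/d², so R_B/R_A = (1 + 59.3/100) × (1 − 30.4/100)⁻²
= 1.593 × 2.064 = 3.288
(R_B − R_A)/R_A = 3.288 − 1 = 229%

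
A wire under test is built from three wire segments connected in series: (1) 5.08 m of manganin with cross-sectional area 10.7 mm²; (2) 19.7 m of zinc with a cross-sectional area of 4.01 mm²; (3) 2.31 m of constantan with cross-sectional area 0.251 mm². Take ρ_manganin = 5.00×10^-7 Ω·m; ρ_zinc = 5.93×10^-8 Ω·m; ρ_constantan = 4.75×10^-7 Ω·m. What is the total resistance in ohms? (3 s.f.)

Seg 1: A = 10.7 mm² = 1.070e-05 m²
R_1 = (5.00×10^-7)(5.08)/(1.070e-05) = 0.2374 Ω
Seg 2: A = 4.01 mm² = 4.010e-06 m²
R_2 = (5.93×10^-8)(19.7)/(4.010e-06) = 0.2913 Ω
Seg 3: A = 0.251 mm² = 2.510e-07 m²
R_3 = (4.75×10^-7)(2.31)/(2.510e-07) = 4.372 Ω
R_total = R_1 + R_2 + R_3 = 4.90 Ω

4.90 Ω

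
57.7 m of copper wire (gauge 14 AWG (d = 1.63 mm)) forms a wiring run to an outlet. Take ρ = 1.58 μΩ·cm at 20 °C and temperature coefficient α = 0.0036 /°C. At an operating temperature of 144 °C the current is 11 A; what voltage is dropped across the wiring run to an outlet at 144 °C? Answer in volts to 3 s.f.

6.95 V

ρ = 1.58 μΩ·cm = 1.58×10^-8 Ω·m
A = π(1.63/2 mm)² = π(8.1500e-04 m)² = 2.087e-06 m²
R₍20₎ = ρL/A = (1.58×10^-8)(57.7)/(2.087e-06) = 0.4369 Ω
R₍144₎ = R₍20₎(1 + αΔT) = 0.4369 × (1 + 0.0036×124) = 0.6319 Ω
V = IR = 11 × 0.6319 = 6.95 V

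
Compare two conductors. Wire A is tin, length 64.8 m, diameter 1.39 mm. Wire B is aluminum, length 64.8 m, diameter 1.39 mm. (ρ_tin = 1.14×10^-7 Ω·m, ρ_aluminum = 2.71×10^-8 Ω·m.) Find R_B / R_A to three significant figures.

0.238

R ∝ ρL/d², so R_B/R_A = (ρ_B/ρ_A)
= (2.71×10^-8/1.14×10^-7) = 0.238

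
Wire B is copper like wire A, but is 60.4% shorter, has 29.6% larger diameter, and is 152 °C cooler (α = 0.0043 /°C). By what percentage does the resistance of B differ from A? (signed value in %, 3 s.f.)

-91.8%

R ∝ ρL/d² with ρ ∝ (1+αΔT), so R_B/R_A = (1 − 60.4/100) × (1 + 29.6/100)⁻² × (1 − 0.0043×152)
= 0.396 × 0.5954 × 0.3464 = 0.08167
(R_B − R_A)/R_A = 0.08167 − 1 = -91.8%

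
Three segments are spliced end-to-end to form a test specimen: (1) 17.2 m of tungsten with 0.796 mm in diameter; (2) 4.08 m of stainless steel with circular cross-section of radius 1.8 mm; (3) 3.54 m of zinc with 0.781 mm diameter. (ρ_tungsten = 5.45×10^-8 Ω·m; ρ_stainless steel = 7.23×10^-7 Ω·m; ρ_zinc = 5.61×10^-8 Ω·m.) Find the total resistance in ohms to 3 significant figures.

Seg 1: A = π(d/2)² = π(3.9800e-04 m)² = 4.976e-07 m²
R_1 = (5.45×10^-8)(17.2)/(4.976e-07) = 1.884 Ω
Seg 2: A = πr² = π(1.8000e-03 m)² = 1.018e-05 m²
R_2 = (7.23×10^-7)(4.08)/(1.018e-05) = 0.2898 Ω
Seg 3: A = π(d/2)² = π(3.9050e-04 m)² = 4.791e-07 m²
R_3 = (5.61×10^-8)(3.54)/(4.791e-07) = 0.4145 Ω
R_total = R_1 + R_2 + R_3 = 2.59 Ω

2.59 Ω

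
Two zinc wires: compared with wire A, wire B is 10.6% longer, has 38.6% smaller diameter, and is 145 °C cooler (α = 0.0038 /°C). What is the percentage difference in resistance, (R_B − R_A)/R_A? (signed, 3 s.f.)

R ∝ ρL/d² with ρ ∝ (1+αΔT), so R_B/R_A = (1 + 10.6/100) × (1 − 38.6/100)⁻² × (1 − 0.0038×145)
= 1.106 × 2.652 × 0.449 = 1.317
(R_B − R_A)/R_A = 1.317 − 1 = 31.7%

31.7%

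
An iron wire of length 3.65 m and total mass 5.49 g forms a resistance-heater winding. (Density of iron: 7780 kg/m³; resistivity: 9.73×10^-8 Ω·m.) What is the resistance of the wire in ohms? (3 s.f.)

A = m/(density·L) = 0.00549/(7780×3.65) = 1.9333e-07 m²
R = ρL/A = (9.73×10^-8)(3.65)/(1.9333e-07) = 1.84 Ω

1.84 Ω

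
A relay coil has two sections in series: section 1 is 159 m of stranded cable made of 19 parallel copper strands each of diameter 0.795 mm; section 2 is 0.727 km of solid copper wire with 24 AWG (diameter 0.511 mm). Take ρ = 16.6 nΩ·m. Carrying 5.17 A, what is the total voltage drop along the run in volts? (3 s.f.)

ρ = 16.6 nΩ·m = 1.66×10^-8 Ω·m
Section 1: A_strand = π(3.9750e-04)² = 4.964e-07 m²; R₁ = ρL/(N·A_s) = (1.66×10^-8)(159)/(19×4.964e-07) = 0.2799 Ω
Section 2: A = π(0.511/2 mm)² = π(2.5550e-04 m)² = 2.051e-07 m²
R₂ = (1.66×10^-8)(727)/(2.051e-07) = 58.85 Ω
R = R₁ + R₂ = 59.13 Ω
V = IR = 5.17 × 59.13 = 306 V

306 V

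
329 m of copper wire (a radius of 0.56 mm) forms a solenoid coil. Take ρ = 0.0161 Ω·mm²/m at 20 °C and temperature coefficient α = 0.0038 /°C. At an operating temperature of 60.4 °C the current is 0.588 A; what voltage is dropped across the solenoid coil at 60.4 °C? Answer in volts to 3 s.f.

3.65 V

ρ = 0.0161 Ω·mm²/m = 1.61×10^-8 Ω·m
A = πr² = π(5.6000e-04 m)² = 9.852e-07 m²
R₍20₎ = ρL/A = (1.61×10^-8)(329)/(9.852e-07) = 5.376 Ω
R₍60.4₎ = R₍20₎(1 + αΔT) = 5.376 × (1 + 0.0038×40.4) = 6.202 Ω
V = IR = 0.588 × 6.202 = 3.65 V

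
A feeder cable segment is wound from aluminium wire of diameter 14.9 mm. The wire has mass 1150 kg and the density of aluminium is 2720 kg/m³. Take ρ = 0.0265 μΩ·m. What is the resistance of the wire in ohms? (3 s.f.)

0.369 Ω

ρ = 0.0265 μΩ·m = 2.65×10^-8 Ω·m
A = π(d/2)² = π(7.4500e-03 m)² = 1.7437e-04 m²
L = m/(density·A) = 1150/(2720×1.7437e-04) = 2425 m
R = ρL/A = (2.65×10^-8)(2425)/(1.7437e-04) = 0.369 Ω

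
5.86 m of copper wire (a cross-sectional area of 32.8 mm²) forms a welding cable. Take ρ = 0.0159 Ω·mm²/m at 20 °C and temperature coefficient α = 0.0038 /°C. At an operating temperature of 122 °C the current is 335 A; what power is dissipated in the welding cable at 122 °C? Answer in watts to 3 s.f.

ρ = 0.0159 Ω·mm²/m = 1.59×10^-8 Ω·m
A = 32.8 mm² = 3.280e-05 m²
R₍20₎ = ρL/A = (1.59×10^-8)(5.86)/(3.280e-05) = 0.002841 Ω
R₍122₎ = R₍20₎(1 + αΔT) = 0.002841 × (1 + 0.0038×102) = 0.003942 Ω
P = I²R = (335)² × 0.003942 = 442 W

442 W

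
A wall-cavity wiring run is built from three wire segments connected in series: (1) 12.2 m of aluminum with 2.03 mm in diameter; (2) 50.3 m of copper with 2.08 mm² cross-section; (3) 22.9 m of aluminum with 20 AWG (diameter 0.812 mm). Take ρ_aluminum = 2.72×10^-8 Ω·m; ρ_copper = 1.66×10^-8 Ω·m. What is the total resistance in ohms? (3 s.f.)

1.71 Ω

Seg 1: A = π(d/2)² = π(1.0150e-03 m)² = 3.237e-06 m²
R_1 = (2.72×10^-8)(12.2)/(3.237e-06) = 0.1025 Ω
Seg 2: A = 2.08 mm² = 2.080e-06 m²
R_2 = (1.66×10^-8)(50.3)/(2.080e-06) = 0.4014 Ω
Seg 3: A = π(0.812/2 mm)² = π(4.0600e-04 m)² = 5.178e-07 m²
R_3 = (2.72×10^-8)(22.9)/(5.178e-07) = 1.203 Ω
R_total = R_1 + R_2 + R_3 = 1.71 Ω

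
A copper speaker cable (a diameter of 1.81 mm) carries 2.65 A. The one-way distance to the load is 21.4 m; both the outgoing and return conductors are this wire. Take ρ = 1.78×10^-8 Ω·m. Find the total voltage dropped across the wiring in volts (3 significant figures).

0.785 V

A = π(d/2)² = π(9.0500e-04 m)² = 2.573e-06 m²
Total conductor length (both ways) L = 2 × 21.4 = 42.8 m
R = ρL/A = (1.78×10^-8)(42.8)/(2.573e-06) = 0.2961 Ω
V = IR = 2.65 × 0.2961 = 0.785 V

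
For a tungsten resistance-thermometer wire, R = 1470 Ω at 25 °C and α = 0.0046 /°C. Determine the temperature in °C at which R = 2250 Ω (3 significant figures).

R = R₀(1 + α(T − T₀)) ⇒ T = T₀ + (R/R₀ − 1)/α
T = 25 + (2250/1470 − 1)/0.0046 = 25 + (0.5306)/0.0046 = 140 °C

140 °C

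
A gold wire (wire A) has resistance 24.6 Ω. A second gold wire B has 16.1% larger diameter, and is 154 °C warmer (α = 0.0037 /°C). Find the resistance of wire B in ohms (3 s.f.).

R ∝ ρL/d² with ρ ∝ (1+αΔT), so R_B/R_A = (1 + 16.1/100)⁻² × (1 + 0.0037×154)
= 0.7419 × 1.57 = 1.165
R_B = 1.165 × 24.6 = 28.6 Ω

28.6 Ω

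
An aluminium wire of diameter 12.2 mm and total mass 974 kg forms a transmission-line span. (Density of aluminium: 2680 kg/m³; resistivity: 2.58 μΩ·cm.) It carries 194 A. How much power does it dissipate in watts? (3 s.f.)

ρ = 2.58 μΩ·cm = 2.58×10^-8 Ω·m
A = π(d/2)² = π(6.1000e-03 m)² = 1.1690e-04 m²
L = m/(density·A) = 974/(2680×1.1690e-04) = 3109 m
R = ρL/A = (2.58×10^-8)(3109)/(1.1690e-04) = 0.6862 Ω
P = I²R = (194)² × 0.6862 = 25800 W

25800 W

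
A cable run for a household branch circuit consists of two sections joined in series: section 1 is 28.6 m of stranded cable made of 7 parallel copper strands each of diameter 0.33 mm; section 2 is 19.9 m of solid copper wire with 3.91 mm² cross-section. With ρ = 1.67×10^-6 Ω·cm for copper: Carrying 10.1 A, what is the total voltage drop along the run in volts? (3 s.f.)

8.92 V

ρ = 1.67×10^-6 Ω·cm = 1.67×10^-8 Ω·m
Section 1: A_strand = π(1.6500e-04)² = 8.553e-08 m²; R₁ = ρL/(N·A_s) = (1.67×10^-8)(28.6)/(7×8.553e-08) = 0.7977 Ω
Section 2: A = 3.91 mm² = 3.910e-06 m²
R₂ = (1.67×10^-8)(19.9)/(3.910e-06) = 0.08499 Ω
R = R₁ + R₂ = 0.8827 Ω
V = IR = 10.1 × 0.8827 = 8.92 V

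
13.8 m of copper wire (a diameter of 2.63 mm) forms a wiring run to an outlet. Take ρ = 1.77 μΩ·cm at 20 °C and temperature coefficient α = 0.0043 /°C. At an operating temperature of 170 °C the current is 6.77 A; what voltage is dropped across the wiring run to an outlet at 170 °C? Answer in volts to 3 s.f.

ρ = 1.77 μΩ·cm = 1.77×10^-8 Ω·m
A = π(d/2)² = π(1.3150e-03 m)² = 5.433e-06 m²
R₍20₎ = ρL/A = (1.77×10^-8)(13.8)/(5.433e-06) = 0.04496 Ω
R₍170₎ = R₍20₎(1 + αΔT) = 0.04496 × (1 + 0.0043×150) = 0.07396 Ω
V = IR = 6.77 × 0.07396 = 0.501 V

0.501 V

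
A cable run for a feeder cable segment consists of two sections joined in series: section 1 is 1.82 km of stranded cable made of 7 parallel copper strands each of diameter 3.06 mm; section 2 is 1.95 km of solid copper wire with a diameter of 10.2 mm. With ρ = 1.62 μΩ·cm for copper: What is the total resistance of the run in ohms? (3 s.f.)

0.959 Ω

ρ = 1.62 μΩ·cm = 1.62×10^-8 Ω·m
Section 1: A_strand = π(1.5300e-03)² = 7.354e-06 m²; R₁ = ρL/(N·A_s) = (1.62×10^-8)(1820)/(7×7.354e-06) = 0.5727 Ω
Section 2: A = π(d/2)² = π(5.1000e-03 m)² = 8.171e-05 m²
R₂ = (1.62×10^-8)(1950)/(8.171e-05) = 0.3866 Ω
R = R₁ + R₂ = 0.959 Ω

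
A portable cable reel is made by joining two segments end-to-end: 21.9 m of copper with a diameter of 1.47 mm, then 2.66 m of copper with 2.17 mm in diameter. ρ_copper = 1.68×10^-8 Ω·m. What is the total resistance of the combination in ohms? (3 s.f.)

0.229 Ω

Segment 1: A = π(d/2)² = π(7.3500e-04 m)² = 1.697e-06 m²
R₁ = ρL/A = (1.68×10^-8)(21.9)/(1.697e-06) = 0.2168 Ω
Segment 2: A = π(d/2)² = π(1.0850e-03 m)² = 3.698e-06 m²
R₂ = (1.68×10^-8)(2.66)/(3.698e-06) = 0.01208 Ω
R = R₁ + R₂ = 0.229 Ω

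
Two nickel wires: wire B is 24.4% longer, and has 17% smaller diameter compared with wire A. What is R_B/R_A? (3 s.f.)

1.81

R ∝ L/d², so R_B/R_A = (1 + 24.4/100) × (1 − 17/100)⁻²
= 1.244 × 1.452 = 1.81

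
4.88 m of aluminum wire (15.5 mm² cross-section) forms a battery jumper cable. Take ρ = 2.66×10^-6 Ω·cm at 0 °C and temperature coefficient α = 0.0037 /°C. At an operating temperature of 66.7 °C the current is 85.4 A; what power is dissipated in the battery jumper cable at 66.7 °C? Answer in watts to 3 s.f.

76.2 W

ρ = 2.66×10^-6 Ω·cm = 2.66×10^-8 Ω·m
A = 15.5 mm² = 1.550e-05 m²
R₍0₎ = ρL/A = (2.66×10^-8)(4.88)/(1.550e-05) = 0.008375 Ω
R₍66.7₎ = R₍0₎(1 + αΔT) = 0.008375 × (1 + 0.0037×66.7) = 0.01044 Ω
P = I²R = (85.4)² × 0.01044 = 76.2 W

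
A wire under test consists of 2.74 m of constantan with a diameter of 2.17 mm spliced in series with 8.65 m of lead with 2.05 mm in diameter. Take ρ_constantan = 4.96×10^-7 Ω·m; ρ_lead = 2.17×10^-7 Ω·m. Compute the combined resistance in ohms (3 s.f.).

Segment 1: A = π(d/2)² = π(1.0850e-03 m)² = 3.698e-06 m²
R₁ = ρL/A = (4.96×10^-7)(2.74)/(3.698e-06) = 0.3675 Ω
Segment 2: A = π(d/2)² = π(1.0250e-03 m)² = 3.301e-06 m²
R₂ = (2.17×10^-7)(8.65)/(3.301e-06) = 0.5687 Ω
R = R₁ + R₂ = 0.936 Ω

0.936 Ω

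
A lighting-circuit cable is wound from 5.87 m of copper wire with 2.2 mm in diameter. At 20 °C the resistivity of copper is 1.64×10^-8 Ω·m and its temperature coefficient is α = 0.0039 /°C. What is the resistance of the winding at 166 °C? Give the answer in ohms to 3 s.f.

A = π(d/2)² = π(1.1000e-03 m)² = 3.801e-06 m²
R₍20°C₎ = ρL/A = (1.64×10^-8)(5.87)/(3.801e-06) = 0.02532 Ω
R = R₀(1 + αΔT) = 0.02532(1 + 0.0039×146) = 0.0397 Ω

0.0397 Ω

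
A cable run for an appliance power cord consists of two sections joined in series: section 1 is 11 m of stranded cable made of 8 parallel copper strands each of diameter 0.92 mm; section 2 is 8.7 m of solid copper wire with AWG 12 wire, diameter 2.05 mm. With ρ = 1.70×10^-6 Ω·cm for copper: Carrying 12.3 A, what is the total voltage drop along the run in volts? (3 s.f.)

ρ = 1.70×10^-6 Ω·cm = 1.70×10^-8 Ω·m
Section 1: A_strand = π(4.6000e-04)² = 6.648e-07 m²; R₁ = ρL/(N·A_s) = (1.70×10^-8)(11)/(8×6.648e-07) = 0.03516 Ω
Section 2: A = π(2.05/2 mm)² = π(1.0250e-03 m)² = 3.301e-06 m²
R₂ = (1.70×10^-8)(8.7)/(3.301e-06) = 0.04481 Ω
R = R₁ + R₂ = 0.07997 Ω
V = IR = 12.3 × 0.07997 = 0.984 V

0.984 V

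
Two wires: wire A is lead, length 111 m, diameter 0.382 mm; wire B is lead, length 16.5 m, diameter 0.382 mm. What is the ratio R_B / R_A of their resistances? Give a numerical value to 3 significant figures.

0.149

R ∝ ρL/d², so R_B/R_A = (L_B/L_A)
= (16.5/111) = 0.149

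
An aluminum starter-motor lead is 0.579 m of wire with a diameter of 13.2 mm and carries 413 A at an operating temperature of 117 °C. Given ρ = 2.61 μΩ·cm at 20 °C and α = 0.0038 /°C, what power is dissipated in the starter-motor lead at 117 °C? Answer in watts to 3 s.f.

25.8 W

ρ = 2.61 μΩ·cm = 2.61×10^-8 Ω·m
A = π(d/2)² = π(6.6000e-03 m)² = 1.368e-04 m²
R₍20₎ = ρL/A = (2.61×10^-8)(0.579)/(1.368e-04) = 1.104×10^-4 Ω
R₍117₎ = R₍20₎(1 + αΔT) = 1.104×10^-4 × (1 + 0.0038×97) = 1.511×10^-4 Ω
P = I²R = (413)² × 1.511×10^-4 = 25.8 W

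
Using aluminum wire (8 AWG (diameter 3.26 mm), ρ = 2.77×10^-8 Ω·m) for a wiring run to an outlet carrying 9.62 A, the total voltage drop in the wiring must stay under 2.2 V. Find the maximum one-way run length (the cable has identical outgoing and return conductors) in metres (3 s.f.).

34.5 m

A = π(3.26/2 mm)² = π(1.6300e-03 m)² = 8.347e-06 m²
L_max = V_max·A/(2·ρI) = (2.2)(8.347e-06)/(2×2.77×10^-8×9.62) = 34.5 m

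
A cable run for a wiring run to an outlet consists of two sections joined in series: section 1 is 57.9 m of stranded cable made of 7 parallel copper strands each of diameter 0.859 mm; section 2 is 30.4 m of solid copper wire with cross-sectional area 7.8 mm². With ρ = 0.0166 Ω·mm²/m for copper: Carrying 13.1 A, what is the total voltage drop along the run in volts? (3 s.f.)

3.95 V

ρ = 0.0166 Ω·mm²/m = 1.66×10^-8 Ω·m
Section 1: A_strand = π(4.2950e-04)² = 5.795e-07 m²; R₁ = ρL/(N·A_s) = (1.66×10^-8)(57.9)/(7×5.795e-07) = 0.2369 Ω
Section 2: A = 7.8 mm² = 7.800e-06 m²
R₂ = (1.66×10^-8)(30.4)/(7.800e-06) = 0.0647 Ω
R = R₁ + R₂ = 0.3016 Ω
V = IR = 13.1 × 0.3016 = 3.95 V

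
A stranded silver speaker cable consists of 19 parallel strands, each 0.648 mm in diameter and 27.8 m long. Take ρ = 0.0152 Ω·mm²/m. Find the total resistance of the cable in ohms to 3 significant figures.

ρ = 0.0152 Ω·mm²/m = 1.52×10^-8 Ω·m
A_strand = π(3.2400e-04 m)² = 3.298e-07 m²
R_strand = ρL/A = (1.52×10^-8)(27.8)/(3.298e-07) = 1.281 Ω
R_total = R_strand/N = 1.281/19 = 0.0674 Ω

0.0674 Ω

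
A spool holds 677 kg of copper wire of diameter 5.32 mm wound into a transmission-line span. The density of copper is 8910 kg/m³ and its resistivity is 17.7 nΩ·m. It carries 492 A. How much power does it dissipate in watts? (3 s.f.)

ρ = 17.7 nΩ·m = 1.77×10^-8 Ω·m
A = π(d/2)² = π(2.6600e-03 m)² = 2.2229e-05 m²
L = m/(density·A) = 677/(8910×2.2229e-05) = 3418 m
R = ρL/A = (1.77×10^-8)(3418)/(2.2229e-05) = 2.722 Ω
P = I²R = (492)² × 2.722 = 6.59×10^5 W

6.59×10^5 W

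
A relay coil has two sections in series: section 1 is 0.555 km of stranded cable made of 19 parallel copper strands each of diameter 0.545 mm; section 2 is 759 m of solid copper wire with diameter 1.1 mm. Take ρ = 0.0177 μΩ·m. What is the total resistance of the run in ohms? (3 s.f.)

16.4 Ω

ρ = 0.0177 μΩ·m = 1.77×10^-8 Ω·m
Section 1: A_strand = π(2.7250e-04)² = 2.333e-07 m²; R₁ = ρL/(N·A_s) = (1.77×10^-8)(555)/(19×2.333e-07) = 2.216 Ω
Section 2: A = π(d/2)² = π(5.5000e-04 m)² = 9.503e-07 m²
R₂ = (1.77×10^-8)(759)/(9.503e-07) = 14.14 Ω
R = R₁ + R₂ = 16.4 Ω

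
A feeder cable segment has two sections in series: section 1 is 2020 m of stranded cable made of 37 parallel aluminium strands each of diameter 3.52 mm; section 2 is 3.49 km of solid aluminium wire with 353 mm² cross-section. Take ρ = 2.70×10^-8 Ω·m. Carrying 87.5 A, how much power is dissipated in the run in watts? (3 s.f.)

3200 W

Section 1: A_strand = π(1.7600e-03)² = 9.731e-06 m²; R₁ = ρL/(N·A_s) = (2.70×10^-8)(2020)/(37×9.731e-06) = 0.1515 Ω
Section 2: A = 353 mm² = 3.530e-04 m²
R₂ = (2.70×10^-8)(3490)/(3.530e-04) = 0.2669 Ω
R = R₁ + R₂ = 0.4184 Ω
P = I²R = (87.5)² × 0.4184 = 3200 W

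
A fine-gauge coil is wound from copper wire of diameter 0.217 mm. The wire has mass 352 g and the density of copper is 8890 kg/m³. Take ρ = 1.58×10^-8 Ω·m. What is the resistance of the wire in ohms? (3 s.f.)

A = π(d/2)² = π(1.0850e-04 m)² = 3.6984e-08 m²
L = m/(density·A) = 0.352/(8890×3.6984e-08) = 1071 m
R = ρL/A = (1.58×10^-8)(1071)/(3.6984e-08) = 457 Ω

457 Ω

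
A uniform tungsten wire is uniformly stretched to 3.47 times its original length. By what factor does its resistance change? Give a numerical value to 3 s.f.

12.0

Volume constant ⇒ A' = A/k with k = 3.47. R' = ρ(kL)/(A/k) = k²R.
Factor = 12.0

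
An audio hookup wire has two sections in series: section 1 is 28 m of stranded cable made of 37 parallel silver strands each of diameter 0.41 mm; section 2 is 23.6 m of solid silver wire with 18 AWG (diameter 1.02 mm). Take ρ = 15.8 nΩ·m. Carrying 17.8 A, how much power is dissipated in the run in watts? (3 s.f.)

ρ = 15.8 nΩ·m = 1.58×10^-8 Ω·m
Section 1: A_strand = π(2.0500e-04)² = 1.320e-07 m²; R₁ = ρL/(N·A_s) = (1.58×10^-8)(28)/(37×1.320e-07) = 0.09056 Ω
Section 2: A = π(1.02/2 mm)² = π(5.1000e-04 m)² = 8.171e-07 m²
R₂ = (1.58×10^-8)(23.6)/(8.171e-07) = 0.4563 Ω
R = R₁ + R₂ = 0.5469 Ω
P = I²R = (17.8)² × 0.5469 = 173 W

173 W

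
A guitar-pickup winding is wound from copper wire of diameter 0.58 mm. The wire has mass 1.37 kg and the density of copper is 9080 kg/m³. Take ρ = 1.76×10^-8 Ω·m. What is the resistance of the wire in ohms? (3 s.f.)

A = π(d/2)² = π(2.9000e-04 m)² = 2.6421e-07 m²
L = m/(density·A) = 1.37/(9080×2.6421e-07) = 571.1 m
R = ρL/A = (1.76×10^-8)(571.1)/(2.6421e-07) = 38.0 Ω

38.0 Ω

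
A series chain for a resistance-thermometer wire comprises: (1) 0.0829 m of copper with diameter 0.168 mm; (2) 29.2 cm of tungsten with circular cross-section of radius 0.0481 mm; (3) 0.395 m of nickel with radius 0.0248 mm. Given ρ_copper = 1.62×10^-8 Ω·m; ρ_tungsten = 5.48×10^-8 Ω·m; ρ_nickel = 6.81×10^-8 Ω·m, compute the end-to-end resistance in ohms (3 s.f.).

16.2 Ω

Seg 1: A = π(d/2)² = π(8.4000e-05 m)² = 2.217e-08 m²
R_1 = (1.62×10^-8)(0.0829)/(2.217e-08) = 0.06058 Ω
Seg 2: A = πr² = π(4.8100e-05 m)² = 7.268e-09 m²
R_2 = (5.48×10^-8)(0.292)/(7.268e-09) = 2.202 Ω
Seg 3: A = πr² = π(2.4800e-05 m)² = 1.932e-09 m²
R_3 = (6.81×10^-8)(0.395)/(1.932e-09) = 13.92 Ω
R_total = R_1 + R_2 + R_3 = 16.2 Ω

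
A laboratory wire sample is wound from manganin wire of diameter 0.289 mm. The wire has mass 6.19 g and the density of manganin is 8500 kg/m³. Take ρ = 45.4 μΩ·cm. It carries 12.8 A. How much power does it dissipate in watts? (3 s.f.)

ρ = 45.4 μΩ·cm = 4.54×10^-7 Ω·m
A = π(d/2)² = π(1.4450e-04 m)² = 6.5597e-08 m²
L = m/(density·A) = 0.00619/(8500×6.5597e-08) = 11.1 m
R = ρL/A = (4.54×10^-7)(11.1)/(6.5597e-08) = 76.83 Ω
P = I²R = (12.8)² × 76.83 = 12600 W

12600 W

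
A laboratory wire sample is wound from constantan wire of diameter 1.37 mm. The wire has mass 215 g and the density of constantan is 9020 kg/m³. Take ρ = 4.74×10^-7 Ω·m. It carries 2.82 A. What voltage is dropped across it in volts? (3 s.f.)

A = π(d/2)² = π(6.8500e-04 m)² = 1.4741e-06 m²
L = m/(density·A) = 0.215/(9020×1.4741e-06) = 16.17 m
R = ρL/A = (4.74×10^-7)(16.17)/(1.4741e-06) = 5.199 Ω
V = IR = 2.82 × 5.199 = 14.7 V

14.7 V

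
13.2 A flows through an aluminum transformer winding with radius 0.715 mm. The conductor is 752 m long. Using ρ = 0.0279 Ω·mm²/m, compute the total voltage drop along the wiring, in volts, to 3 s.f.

172 V

ρ = 0.0279 Ω·mm²/m = 2.79×10^-8 Ω·m
A = πr² = π(7.1500e-04 m)² = 1.606e-06 m²
R = ρL/A = (2.79×10^-8)(752)/(1.606e-06) = 13.06 Ω
V = IR = 13.2 × 13.06 = 172 V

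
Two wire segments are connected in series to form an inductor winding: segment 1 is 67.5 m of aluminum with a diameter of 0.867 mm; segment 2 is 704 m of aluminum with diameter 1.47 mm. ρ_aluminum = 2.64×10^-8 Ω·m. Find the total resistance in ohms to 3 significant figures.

Segment 1: A = π(d/2)² = π(4.3350e-04 m)² = 5.904e-07 m²
R₁ = ρL/A = (2.64×10^-8)(67.5)/(5.904e-07) = 3.018 Ω
Segment 2: A = π(d/2)² = π(7.3500e-04 m)² = 1.697e-06 m²
R₂ = (2.64×10^-8)(704)/(1.697e-06) = 10.95 Ω
R = R₁ + R₂ = 14.0 Ω

14.0 Ω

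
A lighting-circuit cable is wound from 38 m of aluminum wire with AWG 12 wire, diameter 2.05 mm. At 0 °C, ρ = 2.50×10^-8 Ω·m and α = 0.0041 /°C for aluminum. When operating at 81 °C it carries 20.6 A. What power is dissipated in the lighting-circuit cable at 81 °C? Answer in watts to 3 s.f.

A = π(2.05/2 mm)² = π(1.0250e-03 m)² = 3.301e-06 m²
R₍0₎ = ρL/A = (2.50×10^-8)(38)/(3.301e-06) = 0.2878 Ω
R₍81₎ = R₍0₎(1 + αΔT) = 0.2878 × (1 + 0.0041×81) = 0.3834 Ω
P = I²R = (20.6)² × 0.3834 = 163 W

163 W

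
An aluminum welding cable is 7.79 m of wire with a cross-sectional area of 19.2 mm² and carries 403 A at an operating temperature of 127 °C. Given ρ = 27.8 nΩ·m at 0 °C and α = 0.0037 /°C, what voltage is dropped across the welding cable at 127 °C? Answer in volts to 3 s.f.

ρ = 27.8 nΩ·m = 2.78×10^-8 Ω·m
A = 19.2 mm² = 1.920e-05 m²
R₍0₎ = ρL/A = (2.78×10^-8)(7.79)/(1.920e-05) = 0.01128 Ω
R₍127₎ = R₍0₎(1 + αΔT) = 0.01128 × (1 + 0.0037×127) = 0.01658 Ω
V = IR = 403 × 0.01658 = 6.68 V

6.68 V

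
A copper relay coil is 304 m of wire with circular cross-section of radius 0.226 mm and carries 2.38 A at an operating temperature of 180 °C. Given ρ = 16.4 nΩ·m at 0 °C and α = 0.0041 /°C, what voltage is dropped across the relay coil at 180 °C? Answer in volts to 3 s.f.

129 V

ρ = 16.4 nΩ·m = 1.64×10^-8 Ω·m
A = πr² = π(2.2600e-04 m)² = 1.605e-07 m²
R₍0₎ = ρL/A = (1.64×10^-8)(304)/(1.605e-07) = 31.07 Ω
R₍180₎ = R₍0₎(1 + αΔT) = 31.07 × (1 + 0.0041×180) = 54 Ω
V = IR = 2.38 × 54 = 129 V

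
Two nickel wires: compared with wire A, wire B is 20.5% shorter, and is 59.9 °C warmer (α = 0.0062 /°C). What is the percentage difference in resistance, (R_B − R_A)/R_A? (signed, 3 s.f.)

R ∝ ρL/d² with ρ ∝ (1+αΔT), so R_B/R_A = (1 − 20.5/100) × (1 + 0.0062×59.9)
= 0.795 × 1.371 = 1.09
(R_B − R_A)/R_A = 1.09 − 1 = 9.02%

9.02%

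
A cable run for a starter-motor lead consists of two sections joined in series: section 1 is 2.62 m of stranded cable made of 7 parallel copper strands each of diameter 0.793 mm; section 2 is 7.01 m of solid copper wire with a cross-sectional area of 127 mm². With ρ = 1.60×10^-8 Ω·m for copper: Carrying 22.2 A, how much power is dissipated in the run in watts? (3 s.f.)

6.41 W

Section 1: A_strand = π(3.9650e-04)² = 4.939e-07 m²; R₁ = ρL/(N·A_s) = (1.60×10^-8)(2.62)/(7×4.939e-07) = 0.01213 Ω
Section 2: A = 127 mm² = 1.270e-04 m²
R₂ = (1.60×10^-8)(7.01)/(1.270e-04) = 8.831×10^-4 Ω
R = R₁ + R₂ = 0.01301 Ω
P = I²R = (22.2)² × 0.01301 = 6.41 W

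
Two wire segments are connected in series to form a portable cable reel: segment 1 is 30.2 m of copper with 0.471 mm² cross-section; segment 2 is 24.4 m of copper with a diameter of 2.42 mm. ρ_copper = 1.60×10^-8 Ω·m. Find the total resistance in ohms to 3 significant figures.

1.11 Ω

Segment 1: A = 0.471 mm² = 4.710e-07 m²
R₁ = ρL/A = (1.60×10^-8)(30.2)/(4.710e-07) = 1.026 Ω
Segment 2: A = π(d/2)² = π(1.2100e-03 m)² = 4.600e-06 m²
R₂ = (1.60×10^-8)(24.4)/(4.600e-06) = 0.08488 Ω
R = R₁ + R₂ = 1.11 Ω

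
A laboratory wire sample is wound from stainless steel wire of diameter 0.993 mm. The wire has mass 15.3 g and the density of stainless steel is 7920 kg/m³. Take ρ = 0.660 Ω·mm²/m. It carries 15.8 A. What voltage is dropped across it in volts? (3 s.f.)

ρ = 0.660 Ω·mm²/m = 6.60×10^-7 Ω·m
A = π(d/2)² = π(4.9650e-04 m)² = 7.7444e-07 m²
L = m/(density·A) = 0.0153/(7920×7.7444e-07) = 2.494 m
R = ρL/A = (6.60×10^-7)(2.494)/(7.7444e-07) = 2.126 Ω
V = IR = 15.8 × 2.126 = 33.6 V

33.6 V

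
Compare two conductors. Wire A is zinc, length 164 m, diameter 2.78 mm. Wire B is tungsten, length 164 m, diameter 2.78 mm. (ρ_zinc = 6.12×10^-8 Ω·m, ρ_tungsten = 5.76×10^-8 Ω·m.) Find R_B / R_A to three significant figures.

0.941

R ∝ ρL/d², so R_B/R_A = (ρ_B/ρ_A)
= (5.76×10^-8/6.12×10^-8) = 0.941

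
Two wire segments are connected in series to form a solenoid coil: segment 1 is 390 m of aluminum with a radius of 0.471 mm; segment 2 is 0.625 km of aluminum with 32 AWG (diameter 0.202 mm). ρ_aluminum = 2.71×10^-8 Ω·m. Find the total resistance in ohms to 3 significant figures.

544 Ω

Segment 1: A = πr² = π(4.7100e-04 m)² = 6.969e-07 m²
R₁ = ρL/A = (2.71×10^-8)(390)/(6.969e-07) = 15.16 Ω
Segment 2: A = π(0.202/2 mm)² = π(1.0100e-04 m)² = 3.205e-08 m²
R₂ = (2.71×10^-8)(625)/(3.205e-08) = 528.5 Ω
R = R₁ + R₂ = 544 Ω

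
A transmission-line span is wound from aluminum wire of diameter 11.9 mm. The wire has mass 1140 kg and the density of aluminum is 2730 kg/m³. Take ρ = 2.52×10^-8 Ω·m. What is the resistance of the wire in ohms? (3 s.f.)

A = π(d/2)² = π(5.9500e-03 m)² = 1.1122e-04 m²
L = m/(density·A) = 1140/(2730×1.1122e-04) = 3755 m
R = ρL/A = (2.52×10^-8)(3755)/(1.1122e-04) = 0.851 Ω

0.851 Ω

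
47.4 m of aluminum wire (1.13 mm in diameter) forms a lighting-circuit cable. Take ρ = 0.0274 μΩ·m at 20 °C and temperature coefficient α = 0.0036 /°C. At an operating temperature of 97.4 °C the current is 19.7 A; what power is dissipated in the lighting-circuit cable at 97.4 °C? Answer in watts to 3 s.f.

643 W

ρ = 0.0274 μΩ·m = 2.74×10^-8 Ω·m
A = π(d/2)² = π(5.6500e-04 m)² = 1.003e-06 m²
R₍20₎ = ρL/A = (2.74×10^-8)(47.4)/(1.003e-06) = 1.295 Ω
R₍97.4₎ = R₍20₎(1 + αΔT) = 1.295 × (1 + 0.0036×77.4) = 1.656 Ω
P = I²R = (19.7)² × 1.656 = 643 W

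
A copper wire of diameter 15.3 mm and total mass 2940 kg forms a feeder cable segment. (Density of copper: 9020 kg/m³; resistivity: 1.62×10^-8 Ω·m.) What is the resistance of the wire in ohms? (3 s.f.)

0.156 Ω

A = π(d/2)² = π(7.6500e-03 m)² = 1.8385e-04 m²
L = m/(density·A) = 2940/(9020×1.8385e-04) = 1773 m
R = ρL/A = (1.62×10^-8)(1773)/(1.8385e-04) = 0.156 Ω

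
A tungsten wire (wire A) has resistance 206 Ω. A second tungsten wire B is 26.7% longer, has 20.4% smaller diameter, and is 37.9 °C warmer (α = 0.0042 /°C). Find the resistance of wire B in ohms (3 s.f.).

477 Ω

R ∝ ρL/d² with ρ ∝ (1+αΔT), so R_B/R_A = (1 + 26.7/100) × (1 − 20.4/100)⁻² × (1 + 0.0042×37.9)
= 1.267 × 1.578 × 1.159 = 2.318
R_B = 2.318 × 206 = 477 Ω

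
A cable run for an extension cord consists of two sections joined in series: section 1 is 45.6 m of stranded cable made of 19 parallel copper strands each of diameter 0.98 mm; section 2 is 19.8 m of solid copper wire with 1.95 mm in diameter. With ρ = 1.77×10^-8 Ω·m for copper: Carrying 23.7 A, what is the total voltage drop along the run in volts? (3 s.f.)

Section 1: A_strand = π(4.9000e-04)² = 7.543e-07 m²; R₁ = ρL/(N·A_s) = (1.77×10^-8)(45.6)/(19×7.543e-07) = 0.05632 Ω
Section 2: A = π(d/2)² = π(9.7500e-04 m)² = 2.986e-06 m²
R₂ = (1.77×10^-8)(19.8)/(2.986e-06) = 0.1173 Ω
R = R₁ + R₂ = 0.1737 Ω
V = IR = 23.7 × 0.1737 = 4.12 V

4.12 V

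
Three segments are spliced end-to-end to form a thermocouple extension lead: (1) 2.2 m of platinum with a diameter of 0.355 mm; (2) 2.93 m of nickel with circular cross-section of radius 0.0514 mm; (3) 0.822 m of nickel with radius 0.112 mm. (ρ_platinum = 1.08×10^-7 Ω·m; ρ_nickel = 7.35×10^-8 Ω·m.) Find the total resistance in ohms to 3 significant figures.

Seg 1: A = π(d/2)² = π(1.7750e-04 m)² = 9.898e-08 m²
R_1 = (1.08×10^-7)(2.2)/(9.898e-08) = 2.4 Ω
Seg 2: A = πr² = π(5.1400e-05 m)² = 8.300e-09 m²
R_2 = (7.35×10^-8)(2.93)/(8.300e-09) = 25.95 Ω
Seg 3: A = πr² = π(1.1200e-04 m)² = 3.941e-08 m²
R_3 = (7.35×10^-8)(0.822)/(3.941e-08) = 1.533 Ω
R_total = R_1 + R_2 + R_3 = 29.9 Ω

29.9 Ω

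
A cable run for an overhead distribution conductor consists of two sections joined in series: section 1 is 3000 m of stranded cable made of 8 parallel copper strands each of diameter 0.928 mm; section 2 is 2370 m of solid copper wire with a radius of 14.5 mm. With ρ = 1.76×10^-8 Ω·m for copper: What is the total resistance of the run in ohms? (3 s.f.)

Section 1: A_strand = π(4.6400e-04)² = 6.764e-07 m²; R₁ = ρL/(N·A_s) = (1.76×10^-8)(3000)/(8×6.764e-07) = 9.758 Ω
Section 2: A = πr² = π(1.4500e-02 m)² = 6.605e-04 m²
R₂ = (1.76×10^-8)(2370)/(6.605e-04) = 0.06315 Ω
R = R₁ + R₂ = 9.82 Ω

9.82 Ω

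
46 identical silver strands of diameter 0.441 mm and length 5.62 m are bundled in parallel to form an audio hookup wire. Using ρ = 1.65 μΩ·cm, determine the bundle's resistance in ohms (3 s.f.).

0.0132 Ω

ρ = 1.65 μΩ·cm = 1.65×10^-8 Ω·m
A_strand = π(2.2050e-04 m)² = 1.527e-07 m²
R_strand = ρL/A = (1.65×10^-8)(5.62)/(1.527e-07) = 0.6071 Ω
R_total = R_strand/N = 0.6071/46 = 0.0132 Ω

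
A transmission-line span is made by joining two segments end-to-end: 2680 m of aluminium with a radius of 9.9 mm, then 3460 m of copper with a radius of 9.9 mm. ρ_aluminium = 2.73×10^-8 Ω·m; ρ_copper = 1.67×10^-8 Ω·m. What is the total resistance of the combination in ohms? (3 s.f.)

0.425 Ω

Segment 1: A = πr² = π(9.9000e-03 m)² = 3.079e-04 m²
R₁ = ρL/A = (2.73×10^-8)(2680)/(3.079e-04) = 0.2376 Ω
R₂ = (1.67×10^-8)(3460)/(3.079e-04) = 0.1877 Ω
R = R₁ + R₂ = 0.425 Ω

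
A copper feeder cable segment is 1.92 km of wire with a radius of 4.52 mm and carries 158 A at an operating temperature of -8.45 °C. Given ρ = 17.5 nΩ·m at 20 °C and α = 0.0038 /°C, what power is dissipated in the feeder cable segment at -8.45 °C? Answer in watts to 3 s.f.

ρ = 17.5 nΩ·m = 1.75×10^-8 Ω·m
A = πr² = π(4.5200e-03 m)² = 6.418e-05 m²
R₍20₎ = ρL/A = (1.75×10^-8)(1920)/(6.418e-05) = 0.5235 Ω
R₍-8.45₎ = R₍20₎(1 + αΔT) = 0.5235 × (1 + 0.0038×-28.4) = 0.4669 Ω
P = I²R = (158)² × 0.4669 = 11700 W

11700 W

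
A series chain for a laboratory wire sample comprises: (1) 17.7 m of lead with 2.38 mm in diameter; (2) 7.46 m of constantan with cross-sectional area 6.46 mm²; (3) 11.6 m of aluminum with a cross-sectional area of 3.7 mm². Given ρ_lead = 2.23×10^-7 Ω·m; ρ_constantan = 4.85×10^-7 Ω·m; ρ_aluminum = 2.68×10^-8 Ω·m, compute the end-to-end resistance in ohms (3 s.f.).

Seg 1: A = π(d/2)² = π(1.1900e-03 m)² = 4.449e-06 m²
R_1 = (2.23×10^-7)(17.7)/(4.449e-06) = 0.8872 Ω
Seg 2: A = 6.46 mm² = 6.460e-06 m²
R_2 = (4.85×10^-7)(7.46)/(6.460e-06) = 0.5601 Ω
Seg 3: A = 3.7 mm² = 3.700e-06 m²
R_3 = (2.68×10^-8)(11.6)/(3.700e-06) = 0.08402 Ω
R_total = R_1 + R_2 + R_3 = 1.53 Ω

1.53 Ω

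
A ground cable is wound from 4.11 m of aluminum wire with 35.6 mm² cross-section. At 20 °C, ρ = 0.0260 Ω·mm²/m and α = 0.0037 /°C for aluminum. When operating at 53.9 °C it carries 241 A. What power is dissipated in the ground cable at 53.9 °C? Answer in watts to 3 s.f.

196 W

ρ = 0.0260 Ω·mm²/m = 2.60×10^-8 Ω·m
A = 35.6 mm² = 3.560e-05 m²
R₍20₎ = ρL/A = (2.60×10^-8)(4.11)/(3.560e-05) = 0.003002 Ω
R₍53.9₎ = R₍20₎(1 + αΔT) = 0.003002 × (1 + 0.0037×33.9) = 0.003378 Ω
P = I²R = (241)² × 0.003378 = 196 W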